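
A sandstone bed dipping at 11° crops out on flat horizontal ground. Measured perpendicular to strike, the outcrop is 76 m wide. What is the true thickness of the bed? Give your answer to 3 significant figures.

True thickness t = w · sin(dip) = 76 × sin 11°
t = 76 × 0.1908 = 14.501 m

14.5 m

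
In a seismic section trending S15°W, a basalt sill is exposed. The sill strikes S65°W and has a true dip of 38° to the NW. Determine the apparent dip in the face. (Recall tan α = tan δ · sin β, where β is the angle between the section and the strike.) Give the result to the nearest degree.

31°

The strike is S65°W and the section trends S15°W; the acute angle between them is β = 50°.
tan α = tan 38° × sin 50° = 0.7813 × 0.7660 = 0.5985
apparent dip = arctan 0.5985 = 30.90°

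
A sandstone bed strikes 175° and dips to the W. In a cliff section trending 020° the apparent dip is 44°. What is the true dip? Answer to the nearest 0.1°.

β = acute angle between strike 175° and section 020° = 25°.
tan δ = tan α / sin β = tan 44° / sin 25° = 0.9657 / 0.4226 = 2.2850
true dip = arctan 2.2850 = 66.36°

66.4°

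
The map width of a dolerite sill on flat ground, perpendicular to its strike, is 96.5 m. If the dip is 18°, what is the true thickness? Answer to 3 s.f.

True thickness t = w · sin(dip) = 96.5 × sin 18°
t = 96.5 × 0.3090 = 29.820 m

29.8 m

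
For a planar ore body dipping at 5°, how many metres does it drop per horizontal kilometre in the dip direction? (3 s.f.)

drop per km = 1000 × tan 5° = 1000 × 0.0875

87.5 m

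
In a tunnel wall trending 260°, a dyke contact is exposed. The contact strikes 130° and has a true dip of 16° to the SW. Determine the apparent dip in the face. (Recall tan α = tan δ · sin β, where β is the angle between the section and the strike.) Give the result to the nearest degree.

12°

The strike is 130° and the section trends 260°; the acute angle between them is β = 50°.
tan(apparent dip) = tan 16° · sin 50° = 0.2197
α = arctan(0.2197) = 12.39°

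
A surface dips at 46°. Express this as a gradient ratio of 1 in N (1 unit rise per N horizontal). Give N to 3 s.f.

1 : N means tan θ = 1/N, so N = 1/tan 46° = 1/1.0355

1 in 0.966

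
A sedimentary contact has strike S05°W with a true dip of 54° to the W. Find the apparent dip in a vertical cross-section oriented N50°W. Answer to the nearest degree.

Angle between strike (S05°W) and section (N50°W): β = 55°.
tan(apparent dip) = tan 54° · sin 55° = 1.1275
α = arctan(1.1275) = 48.43°

48°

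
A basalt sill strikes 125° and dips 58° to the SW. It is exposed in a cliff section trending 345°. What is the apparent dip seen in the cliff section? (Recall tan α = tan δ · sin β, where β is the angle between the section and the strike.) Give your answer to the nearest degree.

The section lies 40° from the strike.
tan(apparent dip) = tan 58° · sin 40° = 1.0287
α = arctan(1.0287) = 45.81°

46°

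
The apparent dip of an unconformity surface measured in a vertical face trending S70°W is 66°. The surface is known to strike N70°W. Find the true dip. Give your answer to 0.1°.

74.0°

β = acute angle between strike N70°W and section S70°W = 40°.
tan(true dip) = tan 66° / sin 40° = 3.4942
δ = arctan(3.4942) = 74.03°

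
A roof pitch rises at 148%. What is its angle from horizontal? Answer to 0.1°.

tan θ = 148/100 = 1.4800
θ = arctan(1.4800) = 55.95°

56.0°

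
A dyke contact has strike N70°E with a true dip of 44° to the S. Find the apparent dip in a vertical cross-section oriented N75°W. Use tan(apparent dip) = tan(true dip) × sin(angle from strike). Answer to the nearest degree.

Angle between strike (N70°E) and section (N75°W): β = 35°.
tan(apparent dip) = tan 44° · sin 35° = 0.5539
apparent dip = arctan 0.5539 = 28.98°

29°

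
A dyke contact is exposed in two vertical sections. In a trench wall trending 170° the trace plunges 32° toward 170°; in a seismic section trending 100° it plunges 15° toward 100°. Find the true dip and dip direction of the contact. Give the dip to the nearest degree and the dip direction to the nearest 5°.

Each apparent-dip line lies in the plane. As unit vectors (x east, y north, z up), v₁ plunges 32°→170° and v₂ plunges 15°→100°.
n = v₁ × v₂ = (0.127, -0.466, 0.770) (taken with n_z > 0).
tan δ = √(n_x²+n_y²)/n_z = 0.483/0.770, so δ = 32.1°.
The horizontal component of n points toward azimuth atan2(n_x, n_y) = 165°, the dip direction.

true dip 32°, dip direction 165°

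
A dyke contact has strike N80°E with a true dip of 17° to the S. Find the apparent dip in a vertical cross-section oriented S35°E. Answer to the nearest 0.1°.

The strike is N80°E and the section trends S35°E; the acute angle between them is β = 65°.
tan(apparent dip) = tan 17° · sin 65° = 0.2771
apparent dip = arctan 0.2771 = 15.49°

15.5°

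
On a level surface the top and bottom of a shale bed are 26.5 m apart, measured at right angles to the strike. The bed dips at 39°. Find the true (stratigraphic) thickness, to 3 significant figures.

16.7 m

True thickness t = w · sin(dip) = 26.5 × sin 39°
t = 26.5 × 0.6293 = 16.677 m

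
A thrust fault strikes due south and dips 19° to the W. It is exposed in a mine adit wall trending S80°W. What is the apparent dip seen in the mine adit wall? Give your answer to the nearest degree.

The section lies 80° from the strike.
tan(apparent dip) = tan 19° · sin 80° = 0.3391
apparent dip = arctan 0.3391 = 18.73°

19°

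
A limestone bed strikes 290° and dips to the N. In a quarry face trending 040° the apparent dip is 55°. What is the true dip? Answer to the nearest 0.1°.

56.7°

β = acute angle between strike 290° and section 040° = 70°.
tan δ = tan α / sin β = tan 55° / sin 70° = 1.4281 / 0.9397 = 1.5198
δ = arctan(1.5198) = 56.66°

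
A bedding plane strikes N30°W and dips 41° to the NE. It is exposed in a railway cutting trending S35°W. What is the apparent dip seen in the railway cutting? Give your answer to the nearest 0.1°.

The strike is N30°W and the section trends S35°W; the acute angle between them is β = 65°.
tan(apparent dip) = tan 41° · sin 65° = 0.7878
apparent dip = arctan 0.7878 = 38.23°

38.2°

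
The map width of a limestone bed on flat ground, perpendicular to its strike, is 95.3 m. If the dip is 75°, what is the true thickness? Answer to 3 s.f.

True thickness t = w · sin(dip) = 95.3 × sin 75°
t = 95.3 × 0.9659 = 92.053 m

92.1 m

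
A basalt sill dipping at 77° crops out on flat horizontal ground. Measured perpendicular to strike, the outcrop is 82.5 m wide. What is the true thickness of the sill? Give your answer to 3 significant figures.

80.4 m

True thickness t = w · sin(dip) = 82.5 × sin 77°
t = 82.5 × 0.9744 = 80.386 m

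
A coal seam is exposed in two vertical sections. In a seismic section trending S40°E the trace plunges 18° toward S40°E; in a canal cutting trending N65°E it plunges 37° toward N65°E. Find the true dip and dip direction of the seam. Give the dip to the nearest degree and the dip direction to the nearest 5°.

true dip 37°, dip direction 075°

Each apparent-dip line lies in the plane. As unit vectors (x east, y north, z up), v₁ plunges 18°→S40°E and v₂ plunges 37°→N65°E.
Cross product v₁ × v₂ gives the pole to the plane: n ∝ (0.543, 0.144, 0.734).
Dip δ = arctan(|n_h|/n_z) = arctan(0.562/0.734) = 37.4°.
Dip direction = atan2(0.543, 0.144) = 75° (azimuth of n's horizontal projection).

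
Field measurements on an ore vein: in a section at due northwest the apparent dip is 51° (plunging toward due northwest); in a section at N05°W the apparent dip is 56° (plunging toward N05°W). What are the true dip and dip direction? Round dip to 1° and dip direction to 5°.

The two traces are lines in the plane: v₁ = (sin 315°·cos 51°, cos 315°·cos 51°, −sin 51°), v₂ = (sin 355°·cos 56°, cos 355°·cos 56°, −sin 56°).
The plane normal is n = v₁ × v₂ ∝ (-0.064, 0.331, 0.226).
True dip = arccos(n_z / |n|) = arccos(0.5571) = 56.1°.
Dip direction = atan2(-0.064, 0.331) = 349° (azimuth of n's horizontal projection).

true dip 56°, dip direction 350°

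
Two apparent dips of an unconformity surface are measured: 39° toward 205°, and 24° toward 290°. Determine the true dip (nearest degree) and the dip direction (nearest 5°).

true dip 42°, dip direction 230°

Each apparent-dip line lies in the plane. As unit vectors (x east, y north, z up), v₁ plunges 39°→205° and v₂ plunges 24°→290°.
n = v₁ × v₂ = (-0.483, -0.407, 0.707) (taken with n_z > 0).
Dip δ = arctan(|n_h|/n_z) = arctan(0.631/0.707) = 41.8°.
The horizontal component of n points toward azimuth atan2(n_x, n_y) = 230°, the dip direction.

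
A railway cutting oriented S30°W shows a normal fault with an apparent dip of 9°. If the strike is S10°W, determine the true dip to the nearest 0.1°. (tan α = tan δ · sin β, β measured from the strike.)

24.8°

The section is 20° from the strike.
tan(true dip) = tan 9° / sin 20° = 0.4631
true dip = arctan 0.4631 = 24.85°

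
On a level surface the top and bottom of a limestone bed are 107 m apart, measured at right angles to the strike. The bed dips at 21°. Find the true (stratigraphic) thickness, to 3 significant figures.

True thickness t = w · sin(dip) = 107 × sin 21°
t = 107 × 0.3584 = 38.345 m

38.3 m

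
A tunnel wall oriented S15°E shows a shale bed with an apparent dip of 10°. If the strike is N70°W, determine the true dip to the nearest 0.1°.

12.1°

β = acute angle between strike N70°W and section S15°E = 55°.
tan(true dip) = tan 10° / sin 55° = 0.2153
true dip = arctan 0.2153 = 12.15°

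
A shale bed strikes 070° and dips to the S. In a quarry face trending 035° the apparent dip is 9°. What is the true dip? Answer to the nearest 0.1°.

15.4°

β = acute angle between strike 070° and section 035° = 35°.
tan(true dip) = tan 9° / sin 35° = 0.2761
δ = arctan(0.2761) = 15.44°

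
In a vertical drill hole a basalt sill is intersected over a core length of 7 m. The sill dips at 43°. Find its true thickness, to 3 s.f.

5.12 m

True thickness t = h · cos(dip) = 7 × cos 43°
t = 7 × 0.7314 = 5.119 m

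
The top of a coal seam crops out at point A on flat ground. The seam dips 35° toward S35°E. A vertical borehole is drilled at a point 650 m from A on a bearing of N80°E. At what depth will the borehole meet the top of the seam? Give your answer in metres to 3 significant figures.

The hole lies 65° from the dip direction, so the down-dip offset is 650 × cos 65° = 274.70 m.
Depth = down-dip offset × tan(dip) = 274.70 × tan 35° = 274.70 × 0.7002
Depth = 192.35 m

192 m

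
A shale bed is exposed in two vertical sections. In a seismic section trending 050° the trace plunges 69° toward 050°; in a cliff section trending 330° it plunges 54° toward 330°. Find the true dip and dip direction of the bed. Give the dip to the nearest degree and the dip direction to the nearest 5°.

Each apparent-dip line lies in the plane. As unit vectors (x east, y north, z up), v₁ plunges 69°→050° and v₂ plunges 54°→330°.
Cross product v₁ × v₂ gives the pole to the plane: n ∝ (0.289, 0.496, 0.207).
Dip δ = arctan(|n_h|/n_z) = arctan(0.574/0.207) = 70.1°.
Dip direction = azimuth of (n_x, n_y) = atan2(0.289, 0.496) = 30°.

true dip 70°, dip direction 030°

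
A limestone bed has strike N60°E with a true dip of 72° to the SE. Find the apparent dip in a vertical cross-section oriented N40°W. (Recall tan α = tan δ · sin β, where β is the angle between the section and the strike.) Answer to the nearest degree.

Angle between strike (N60°E) and section (N40°W): β = 80°.
tan(apparent dip) = tan 72° · sin 80° = 3.0309
apparent dip = arctan 3.0309 = 71.74°

72°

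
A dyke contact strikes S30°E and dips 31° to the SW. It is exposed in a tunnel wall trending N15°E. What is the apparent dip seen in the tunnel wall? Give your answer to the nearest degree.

23°

The strike is S30°E and the section trends N15°E; the acute angle between them is β = 45°.
tan α = tan 31° × sin 45° = 0.6009 × 0.7071 = 0.4249
α = arctan(0.4249) = 23.02°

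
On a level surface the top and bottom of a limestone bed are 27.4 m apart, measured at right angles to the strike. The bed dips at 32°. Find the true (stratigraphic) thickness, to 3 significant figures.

True thickness t = w · sin(dip) = 27.4 × sin 32°
t = 27.4 × 0.5299 = 14.520 m

14.5 m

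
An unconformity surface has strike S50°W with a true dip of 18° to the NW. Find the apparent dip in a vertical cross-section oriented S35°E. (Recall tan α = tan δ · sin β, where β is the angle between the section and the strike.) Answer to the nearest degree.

Angle between strike (S50°W) and section (S35°E): β = 85°.
tan α = tan 18° × sin 85° = 0.3249 × 0.9962 = 0.3237
apparent dip = arctan 0.3237 = 17.94°

18°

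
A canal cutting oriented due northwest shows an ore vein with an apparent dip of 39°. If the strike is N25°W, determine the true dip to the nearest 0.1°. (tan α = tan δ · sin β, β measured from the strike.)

β = acute angle between strike N25°W and section due northwest = 20°.
tan δ = tan α / sin β = tan 39° / sin 20° = 0.8098 / 0.3420 = 2.3677
δ = arctan(2.3677) = 67.10°

67.1°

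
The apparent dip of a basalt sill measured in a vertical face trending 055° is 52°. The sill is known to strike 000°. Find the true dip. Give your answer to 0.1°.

β = acute angle between strike 000° and section 055° = 55°.
tan(true dip) = tan 52° / sin 55° = 1.5625
δ = arctan(1.5625) = 57.38°

57.4°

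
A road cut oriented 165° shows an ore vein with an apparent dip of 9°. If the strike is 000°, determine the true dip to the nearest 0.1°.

β = acute angle between strike 000° and section 165° = 15°.
tan(true dip) = tan 9° / sin 15° = 0.6120
true dip = arctan 0.6120 = 31.46°

31.5°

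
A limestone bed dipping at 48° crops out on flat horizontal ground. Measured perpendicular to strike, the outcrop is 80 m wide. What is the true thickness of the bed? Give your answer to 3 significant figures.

True thickness t = w · sin(dip) = 80 × sin 48°
t = 80 × 0.7431 = 59.452 m

59.5 m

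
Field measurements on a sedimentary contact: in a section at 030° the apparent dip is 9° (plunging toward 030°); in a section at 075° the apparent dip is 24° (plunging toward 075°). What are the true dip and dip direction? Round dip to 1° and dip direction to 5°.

true dip 26°, dip direction 100°

Each apparent-dip line lies in the plane. As unit vectors (x east, y north, z up), v₁ plunges 9°→030° and v₂ plunges 24°→075°.
Cross product v₁ × v₂ gives the pole to the plane: n ∝ (0.311, -0.063, 0.638).
tan δ = √(n_x²+n_y²)/n_z = 0.317/0.638, so δ = 26.4°.
Dip direction = atan2(0.311, -0.063) = 101° (azimuth of n's horizontal projection).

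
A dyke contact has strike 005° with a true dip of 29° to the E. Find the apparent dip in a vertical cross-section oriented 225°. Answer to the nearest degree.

The section lies 40° from the strike.
tan(apparent dip) = tan 29° · sin 40° = 0.3563
α = arctan(0.3563) = 19.61°

20°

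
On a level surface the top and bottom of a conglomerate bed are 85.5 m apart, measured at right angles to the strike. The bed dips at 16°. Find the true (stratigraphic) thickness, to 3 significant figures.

True thickness t = w · sin(dip) = 85.5 × sin 16°
t = 85.5 × 0.2756 = 23.567 m

23.6 m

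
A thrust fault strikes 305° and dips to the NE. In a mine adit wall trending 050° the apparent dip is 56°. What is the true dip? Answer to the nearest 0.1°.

β = acute angle between strike 305° and section 050° = 75°.
tan δ = tan α / sin β = tan 56° / sin 75° = 1.4826 / 0.9659 = 1.5349
true dip = arctan 1.5349 = 56.91°

56.9°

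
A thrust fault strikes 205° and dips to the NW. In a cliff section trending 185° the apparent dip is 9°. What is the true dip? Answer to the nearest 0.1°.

24.8°

The section is 20° from the strike.
tan(true dip) = tan 9° / sin 20° = 0.4631
δ = arctan(0.4631) = 24.85°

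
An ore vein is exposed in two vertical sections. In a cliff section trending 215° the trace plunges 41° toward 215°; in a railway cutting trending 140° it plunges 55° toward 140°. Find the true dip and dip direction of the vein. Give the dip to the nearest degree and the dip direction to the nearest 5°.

true dip 57°, dip direction 160°

The two traces are lines in the plane: v₁ = (sin 215°·cos 41°, cos 215°·cos 41°, −sin 41°), v₂ = (sin 140°·cos 55°, cos 140°·cos 55°, −sin 55°).
The plane normal is n = v₁ × v₂ ∝ (0.218, -0.596, 0.418).
Dip δ = arctan(|n_h|/n_z) = arctan(0.635/0.418) = 56.6°.
Dip direction = atan2(0.218, -0.596) = 160° (azimuth of n's horizontal projection).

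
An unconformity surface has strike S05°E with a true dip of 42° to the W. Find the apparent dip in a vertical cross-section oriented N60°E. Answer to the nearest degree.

39°

The section lies 65° from the strike.
tan(apparent dip) = tan 42° · sin 65° = 0.8160
apparent dip = arctan 0.8160 = 39.22°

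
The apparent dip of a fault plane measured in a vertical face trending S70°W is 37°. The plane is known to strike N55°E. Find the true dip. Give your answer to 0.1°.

β = acute angle between strike N55°E and section S70°W = 15°.
tan δ = tan α / sin β = tan 37° / sin 15° = 0.7536 / 0.2588 = 2.9115
true dip = arctan 2.9115 = 71.04°

71.0°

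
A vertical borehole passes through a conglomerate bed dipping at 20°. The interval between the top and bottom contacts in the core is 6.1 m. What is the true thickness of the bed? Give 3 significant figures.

True thickness t = h · cos(dip) = 6.1 × cos 20°
t = 6.1 × 0.9397 = 5.732 m

5.73 m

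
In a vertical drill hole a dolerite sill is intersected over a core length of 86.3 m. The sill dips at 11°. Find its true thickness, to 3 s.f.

84.7 m

True thickness t = h · cos(dip) = 86.3 × cos 11°
t = 86.3 × 0.9816 = 84.714 m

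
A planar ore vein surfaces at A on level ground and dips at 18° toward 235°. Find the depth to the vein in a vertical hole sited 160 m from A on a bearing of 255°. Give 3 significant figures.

The hole lies 20° from the dip direction, so the down-dip offset is 160 × cos 20° = 150.35 m.
Depth = down-dip offset × tan(dip) = 150.35 × tan 18° = 150.35 × 0.3249
Depth = 48.85 m

48.9 m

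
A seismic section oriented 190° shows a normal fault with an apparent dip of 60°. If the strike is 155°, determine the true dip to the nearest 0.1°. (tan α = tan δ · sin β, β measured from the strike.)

71.7°

The section is 35° from the strike.
tan δ = tan α / sin β = tan 60° / sin 35° = 1.7321 / 0.5736 = 3.0197
δ = arctan(3.0197) = 71.68°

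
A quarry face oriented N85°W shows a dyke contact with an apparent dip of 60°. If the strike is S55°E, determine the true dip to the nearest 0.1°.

β = acute angle between strike S55°E and section N85°W = 30°.
tan(true dip) = tan 60° / sin 30° = 3.4641
δ = arctan(3.4641) = 73.90°

73.9°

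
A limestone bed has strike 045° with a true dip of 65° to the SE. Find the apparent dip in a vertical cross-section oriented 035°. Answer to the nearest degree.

20°

The section lies 10° from the strike.
tan(apparent dip) = tan 65° · sin 10° = 0.3724
apparent dip = arctan 0.3724 = 20.42°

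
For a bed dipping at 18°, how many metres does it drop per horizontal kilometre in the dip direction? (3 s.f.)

325 m

drop per km = 1000 × tan 18° = 1000 × 0.3249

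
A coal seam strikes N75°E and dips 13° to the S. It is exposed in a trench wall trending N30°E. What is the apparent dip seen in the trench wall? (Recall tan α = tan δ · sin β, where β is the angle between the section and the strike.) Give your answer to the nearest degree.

Angle between strike (N75°E) and section (N30°E): β = 45°.
tan(apparent dip) = tan 13° · sin 45° = 0.1632
α = arctan(0.1632) = 9.27°

9°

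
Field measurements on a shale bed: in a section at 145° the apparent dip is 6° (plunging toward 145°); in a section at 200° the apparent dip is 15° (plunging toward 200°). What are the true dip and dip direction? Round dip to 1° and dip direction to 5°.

Represent each trace as a vector plunging at its apparent dip toward its trend (east-north-up frame): v₁ = (0.570, -0.815, -0.105), v₂ = (-0.330, -0.908, -0.259).
Cross product v₁ × v₂ gives the pole to the plane: n ∝ (-0.116, -0.182, 0.787).
Dip δ = arctan(|n_h|/n_z) = arctan(0.216/0.787) = 15.3°.
Dip direction = atan2(-0.116, -0.182) = 212° (azimuth of n's horizontal projection).

true dip 15°, dip direction 210°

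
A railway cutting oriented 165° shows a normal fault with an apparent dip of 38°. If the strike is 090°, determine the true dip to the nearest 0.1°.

39.0°

The section is 75° from the strike.
tan(true dip) = tan 38° / sin 75° = 0.8088
δ = arctan(0.8088) = 38.97°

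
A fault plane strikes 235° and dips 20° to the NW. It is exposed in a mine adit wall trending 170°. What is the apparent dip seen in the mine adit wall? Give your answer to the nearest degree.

The section lies 65° from the strike.
tan α = tan 20° × sin 65° = 0.3640 × 0.9063 = 0.3299
α = arctan(0.3299) = 18.26°

18°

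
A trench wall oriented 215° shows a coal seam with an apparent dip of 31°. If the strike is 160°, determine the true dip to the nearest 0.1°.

36.3°

β = acute angle between strike 160° and section 215° = 55°.
tan(true dip) = tan 31° / sin 55° = 0.7335
δ = arctan(0.7335) = 36.26°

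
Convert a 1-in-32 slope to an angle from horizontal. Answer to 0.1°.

1.8°

tan θ = 1/32 = 0.0312
θ = arctan(0.0312) = 1.79°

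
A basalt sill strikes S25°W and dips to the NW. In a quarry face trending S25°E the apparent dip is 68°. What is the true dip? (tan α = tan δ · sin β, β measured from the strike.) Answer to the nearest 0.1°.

72.8°

β = acute angle between strike S25°W and section S25°E = 50°.
tan δ = tan α / sin β = tan 68° / sin 50° = 2.4751 / 0.7660 = 3.2310
true dip = arctan 3.2310 = 72.80°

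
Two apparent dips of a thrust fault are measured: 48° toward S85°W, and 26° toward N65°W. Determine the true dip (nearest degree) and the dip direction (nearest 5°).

true dip 56°, dip direction 225°

Each apparent-dip line lies in the plane. As unit vectors (x east, y north, z up), v₁ plunges 48°→S85°W and v₂ plunges 26°→N65°W.
n = v₁ × v₂ = (-0.308, -0.313, 0.301) (taken with n_z > 0).
True dip = arccos(n_z / |n|) = arccos(0.5650) = 55.6°.
Dip direction = atan2(-0.308, -0.313) = 225° (azimuth of n's horizontal projection).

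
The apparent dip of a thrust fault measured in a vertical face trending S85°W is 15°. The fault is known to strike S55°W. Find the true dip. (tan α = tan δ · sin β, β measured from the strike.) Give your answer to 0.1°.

β = acute angle between strike S55°W and section S85°W = 30°.
tan(true dip) = tan 15° / sin 30° = 0.5359
true dip = arctan 0.5359 = 28.19°

28.2°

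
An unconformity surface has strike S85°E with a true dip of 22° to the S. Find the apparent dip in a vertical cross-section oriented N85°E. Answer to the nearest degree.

4°

The strike is S85°E and the section trends N85°E; the acute angle between them is β = 10°.
tan α = tan 22° × sin 10° = 0.4040 × 0.1736 = 0.0702
apparent dip = arctan 0.0702 = 4.01°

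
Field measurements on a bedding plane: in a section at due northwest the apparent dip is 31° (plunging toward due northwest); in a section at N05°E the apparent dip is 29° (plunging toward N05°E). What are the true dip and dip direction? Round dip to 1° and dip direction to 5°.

true dip 33°, dip direction 335°

Represent each trace as a vector plunging at its apparent dip toward its trend (east-north-up frame): v₁ = (-0.606, 0.606, -0.515), v₂ = (0.076, 0.871, -0.485).
Cross product v₁ × v₂ gives the pole to the plane: n ∝ (-0.155, 0.333, 0.574).
True dip = arccos(n_z / |n|) = arccos(0.8424) = 32.6°.
The horizontal component of n points toward azimuth atan2(n_x, n_y) = 335°, the dip direction.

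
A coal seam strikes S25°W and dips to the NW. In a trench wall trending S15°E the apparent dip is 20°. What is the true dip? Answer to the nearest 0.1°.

29.5°

β = acute angle between strike S25°W and section S15°E = 40°.
tan(true dip) = tan 20° / sin 40° = 0.5662
true dip = arctan 0.5662 = 29.52°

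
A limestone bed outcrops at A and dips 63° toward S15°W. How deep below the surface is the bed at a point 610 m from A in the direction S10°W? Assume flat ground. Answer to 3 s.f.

1190 m

The hole lies 5° from the dip direction, so the down-dip offset is 610 × cos 5° = 607.68 m.
Depth = down-dip offset × tan(dip) = 607.68 × tan 63° = 607.68 × 1.9626
Depth = 1192.64 m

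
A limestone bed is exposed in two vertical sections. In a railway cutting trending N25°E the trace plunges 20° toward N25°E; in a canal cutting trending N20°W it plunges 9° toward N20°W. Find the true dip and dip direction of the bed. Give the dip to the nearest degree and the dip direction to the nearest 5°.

true dip 21°, dip direction 045°

Each apparent-dip line lies in the plane. As unit vectors (x east, y north, z up), v₁ plunges 20°→N25°E and v₂ plunges 9°→N20°W.
Cross product v₁ × v₂ gives the pole to the plane: n ∝ (0.184, 0.178, 0.656).
tan δ = √(n_x²+n_y²)/n_z = 0.256/0.656, so δ = 21.3°.
Dip direction = azimuth of (n_x, n_y) = atan2(0.184, 0.178) = 46°.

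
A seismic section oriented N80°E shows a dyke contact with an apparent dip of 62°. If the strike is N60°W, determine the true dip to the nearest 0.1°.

71.1°

β = acute angle between strike N60°W and section N80°E = 40°.
tan(true dip) = tan 62° / sin 40° = 2.9259
true dip = arctan 2.9259 = 71.13°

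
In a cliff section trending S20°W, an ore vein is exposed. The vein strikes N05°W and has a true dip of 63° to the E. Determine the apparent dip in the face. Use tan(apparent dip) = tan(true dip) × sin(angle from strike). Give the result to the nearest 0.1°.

The strike is N05°W and the section trends S20°W; the acute angle between them is β = 25°.
tan α = tan 63° × sin 25° = 1.9626 × 0.4226 = 0.8294
apparent dip = arctan 0.8294 = 39.67°

39.7°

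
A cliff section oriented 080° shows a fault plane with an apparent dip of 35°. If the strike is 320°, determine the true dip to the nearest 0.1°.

39.0°

β = acute angle between strike 320° and section 080° = 60°.
tan(true dip) = tan 35° / sin 60° = 0.8085
true dip = arctan 0.8085 = 38.96°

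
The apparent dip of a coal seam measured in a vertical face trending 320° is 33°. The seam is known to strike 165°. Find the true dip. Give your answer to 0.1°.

β = acute angle between strike 165° and section 320° = 25°.
tan δ = tan α / sin β = tan 33° / sin 25° = 0.6494 / 0.4226 = 1.5366
δ = arctan(1.5366) = 56.94°

56.9°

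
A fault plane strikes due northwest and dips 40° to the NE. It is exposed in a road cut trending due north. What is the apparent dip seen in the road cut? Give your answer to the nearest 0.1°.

30.7°

The section lies 45° from the strike.
tan α = tan 40° × sin 45° = 0.8391 × 0.7071 = 0.5933
α = arctan(0.5933) = 30.68°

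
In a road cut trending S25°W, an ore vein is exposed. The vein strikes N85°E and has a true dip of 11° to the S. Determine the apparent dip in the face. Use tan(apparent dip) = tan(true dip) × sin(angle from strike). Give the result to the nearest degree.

The strike is N85°E and the section trends S25°W; the acute angle between them is β = 60°.
tan(apparent dip) = tan 11° · sin 60° = 0.1683
apparent dip = arctan 0.1683 = 9.56°

10°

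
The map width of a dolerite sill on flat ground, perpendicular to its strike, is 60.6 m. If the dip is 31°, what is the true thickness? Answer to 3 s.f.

31.2 m

True thickness t = w · sin(dip) = 60.6 × sin 31°
t = 60.6 × 0.5150 = 31.211 m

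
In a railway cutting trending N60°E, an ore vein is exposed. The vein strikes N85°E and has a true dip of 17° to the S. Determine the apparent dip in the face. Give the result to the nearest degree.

The strike is N85°E and the section trends N60°E; the acute angle between them is β = 25°.
tan(apparent dip) = tan 17° · sin 25° = 0.1292
apparent dip = arctan 0.1292 = 7.36°

7°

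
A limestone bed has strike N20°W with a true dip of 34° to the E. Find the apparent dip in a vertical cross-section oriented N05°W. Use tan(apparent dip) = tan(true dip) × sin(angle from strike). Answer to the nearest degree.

The strike is N20°W and the section trends N05°W; the acute angle between them is β = 15°.
tan(apparent dip) = tan 34° · sin 15° = 0.1746
α = arctan(0.1746) = 9.90°

10°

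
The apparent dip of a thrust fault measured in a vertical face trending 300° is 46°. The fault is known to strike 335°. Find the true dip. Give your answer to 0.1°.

61.0°

The section is 35° from the strike.
tan δ = tan α / sin β = tan 46° / sin 35° = 1.0355 / 0.5736 = 1.8054
δ = arctan(1.8054) = 61.02°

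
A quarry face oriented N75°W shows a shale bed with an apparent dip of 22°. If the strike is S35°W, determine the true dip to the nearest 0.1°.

β = acute angle between strike S35°W and section N75°W = 70°.
tan δ = tan α / sin β = tan 22° / sin 70° = 0.4040 / 0.9397 = 0.4300
true dip = arctan 0.4300 = 23.27°

23.3°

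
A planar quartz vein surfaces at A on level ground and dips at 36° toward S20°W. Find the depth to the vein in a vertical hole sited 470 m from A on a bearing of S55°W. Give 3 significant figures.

280 m

The hole lies 35° from the dip direction, so the down-dip offset is 470 × cos 35° = 385.00 m.
Depth = down-dip offset × tan(dip) = 385.00 × tan 36° = 385.00 × 0.7265
Depth = 279.72 m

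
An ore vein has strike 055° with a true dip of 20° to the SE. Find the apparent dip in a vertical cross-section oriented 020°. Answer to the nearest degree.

12°

The strike is 055° and the section trends 020°; the acute angle between them is β = 35°.
tan α = tan 20° × sin 35° = 0.3640 × 0.5736 = 0.2088
apparent dip = arctan 0.2088 = 11.79°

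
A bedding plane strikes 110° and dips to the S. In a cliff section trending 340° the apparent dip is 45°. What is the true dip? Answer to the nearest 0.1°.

The section is 50° from the strike.
tan(true dip) = tan 45° / sin 50° = 1.3054
true dip = arctan 1.3054 = 52.55°

52.5°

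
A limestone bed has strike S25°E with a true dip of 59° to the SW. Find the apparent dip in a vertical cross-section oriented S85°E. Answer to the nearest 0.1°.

55.2°

The section lies 60° from the strike.
tan(apparent dip) = tan 59° · sin 60° = 1.4413
α = arctan(1.4413) = 55.25°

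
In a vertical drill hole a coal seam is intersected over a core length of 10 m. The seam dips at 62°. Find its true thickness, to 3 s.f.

4.69 m

True thickness t = h · cos(dip) = 10 × cos 62°
t = 10 × 0.4695 = 4.695 m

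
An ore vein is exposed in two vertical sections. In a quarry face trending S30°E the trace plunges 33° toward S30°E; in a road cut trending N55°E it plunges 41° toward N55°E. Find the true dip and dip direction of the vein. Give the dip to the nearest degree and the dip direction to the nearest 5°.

Each apparent-dip line lies in the plane. As unit vectors (x east, y north, z up), v₁ plunges 33°→S30°E and v₂ plunges 41°→N55°E.
The plane normal is n = v₁ × v₂ ∝ (0.712, -0.062, 0.631).
tan δ = √(n_x²+n_y²)/n_z = 0.715/0.631, so δ = 48.6°.
The horizontal component of n points toward azimuth atan2(n_x, n_y) = 95°, the dip direction.

true dip 49°, dip direction 095°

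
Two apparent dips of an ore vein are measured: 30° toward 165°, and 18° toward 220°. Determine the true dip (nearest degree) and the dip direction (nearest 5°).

true dip 30°, dip direction 165°

The two traces are lines in the plane: v₁ = (sin 165°·cos 30°, cos 165°·cos 30°, −sin 30°), v₂ = (sin 220°·cos 18°, cos 220°·cos 18°, −sin 18°).
n = v₁ × v₂ = (0.106, -0.375, 0.675) (taken with n_z > 0).
True dip = arccos(n_z / |n|) = arccos(0.8660) = 30.0°.
Dip direction = azimuth of (n_x, n_y) = atan2(0.106, -0.375) = 164°.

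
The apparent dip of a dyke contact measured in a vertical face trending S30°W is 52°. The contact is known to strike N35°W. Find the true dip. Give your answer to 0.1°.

54.7°

The section is 65° from the strike.
tan δ = tan α / sin β = tan 52° / sin 65° = 1.2799 / 0.9063 = 1.4123
true dip = arctan 1.4123 = 54.70°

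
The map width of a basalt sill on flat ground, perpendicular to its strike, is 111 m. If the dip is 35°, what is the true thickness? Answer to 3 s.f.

63.7 m

True thickness t = w · sin(dip) = 111 × sin 35°
t = 111 × 0.5736 = 63.667 m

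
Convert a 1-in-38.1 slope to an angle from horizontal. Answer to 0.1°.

1.5°

tan θ = 1/38.1 = 0.0262
θ = arctan(0.0262) = 1.50°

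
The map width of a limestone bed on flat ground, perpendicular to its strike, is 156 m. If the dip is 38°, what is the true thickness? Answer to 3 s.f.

True thickness t = w · sin(dip) = 156 × sin 38°
t = 156 × 0.6157 = 96.043 m

96.0 m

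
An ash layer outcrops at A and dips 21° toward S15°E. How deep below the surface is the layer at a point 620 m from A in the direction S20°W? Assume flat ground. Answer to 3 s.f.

195 m

The hole lies 35° from the dip direction, so the down-dip offset is 620 × cos 35° = 507.87 m.
Depth = down-dip offset × tan(dip) = 507.87 × tan 21° = 507.87 × 0.3839
Depth = 194.95 m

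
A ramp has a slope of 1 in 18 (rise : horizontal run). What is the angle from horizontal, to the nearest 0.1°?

tan θ = 1/18 = 0.0556
θ = arctan(0.0556) = 3.18°

3.2°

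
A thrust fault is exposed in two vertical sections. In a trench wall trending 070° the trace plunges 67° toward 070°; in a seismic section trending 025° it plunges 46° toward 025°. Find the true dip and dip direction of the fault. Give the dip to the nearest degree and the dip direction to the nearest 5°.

true dip 68°, dip direction 090°

The two traces are lines in the plane: v₁ = (sin 70°·cos 67°, cos 70°·cos 67°, −sin 67°), v₂ = (sin 25°·cos 46°, cos 25°·cos 46°, −sin 46°).
The plane normal is n = v₁ × v₂ ∝ (0.483, -0.006, 0.192).
True dip = arccos(n_z / |n|) = arccos(0.3690) = 68.3°.
Dip direction = atan2(0.483, -0.006) = 91° (azimuth of n's horizontal projection).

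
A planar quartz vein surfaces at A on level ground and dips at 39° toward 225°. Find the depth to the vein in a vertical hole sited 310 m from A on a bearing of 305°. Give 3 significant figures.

43.6 m

The hole lies 80° from the dip direction, so the down-dip offset is 310 × cos 80° = 53.83 m.
Depth = down-dip offset × tan(dip) = 53.83 × tan 39° = 53.83 × 0.8098
Depth = 43.59 m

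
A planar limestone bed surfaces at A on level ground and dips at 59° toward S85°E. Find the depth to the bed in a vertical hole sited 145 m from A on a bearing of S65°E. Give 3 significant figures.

227 m

The hole lies 20° from the dip direction, so the down-dip offset is 145 × cos 20° = 136.26 m.
Depth = down-dip offset × tan(dip) = 136.26 × tan 59° = 136.26 × 1.6643
Depth = 226.77 m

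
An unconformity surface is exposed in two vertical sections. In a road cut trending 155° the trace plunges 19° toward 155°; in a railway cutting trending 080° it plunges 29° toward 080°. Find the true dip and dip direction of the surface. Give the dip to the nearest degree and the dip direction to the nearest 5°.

Represent each trace as a vector plunging at its apparent dip toward its trend (east-north-up frame): v₁ = (0.400, -0.857, -0.326), v₂ = (0.861, 0.152, -0.485).
n = v₁ × v₂ = (0.465, -0.087, 0.799) (taken with n_z > 0).
Dip δ = arctan(|n_h|/n_z) = arctan(0.473/0.799) = 30.6°.
Dip direction = azimuth of (n_x, n_y) = atan2(0.465, -0.087) = 101°.

true dip 31°, dip direction 100°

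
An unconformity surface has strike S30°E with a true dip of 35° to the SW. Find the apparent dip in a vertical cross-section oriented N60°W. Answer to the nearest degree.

Angle between strike (S30°E) and section (N60°W): β = 30°.
tan α = tan 35° × sin 30° = 0.7002 × 0.5000 = 0.3501
apparent dip = arctan 0.3501 = 19.30°

19°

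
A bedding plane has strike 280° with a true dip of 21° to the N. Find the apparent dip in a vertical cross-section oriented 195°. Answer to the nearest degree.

The section lies 85° from the strike.
tan(apparent dip) = tan 21° · sin 85° = 0.3824
apparent dip = arctan 0.3824 = 20.93°

21°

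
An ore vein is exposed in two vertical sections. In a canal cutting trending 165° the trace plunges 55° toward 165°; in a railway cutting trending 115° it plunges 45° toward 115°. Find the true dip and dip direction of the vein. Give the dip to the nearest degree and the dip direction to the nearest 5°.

Represent each trace as a vector plunging at its apparent dip toward its trend (east-north-up frame): v₁ = (0.148, -0.554, -0.819), v₂ = (0.641, -0.299, -0.707).
Cross product v₁ × v₂ gives the pole to the plane: n ∝ (0.147, -0.420, 0.311).
Dip δ = arctan(|n_h|/n_z) = arctan(0.445/0.311) = 55.1°.
The horizontal component of n points toward azimuth atan2(n_x, n_y) = 161°, the dip direction.

true dip 55°, dip direction 160°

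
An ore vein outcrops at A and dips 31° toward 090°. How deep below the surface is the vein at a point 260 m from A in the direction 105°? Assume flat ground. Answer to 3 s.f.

151 m

The hole lies 15° from the dip direction, so the down-dip offset is 260 × cos 15° = 251.14 m.
Depth = down-dip offset × tan(dip) = 251.14 × tan 31° = 251.14 × 0.6009
Depth = 150.90 m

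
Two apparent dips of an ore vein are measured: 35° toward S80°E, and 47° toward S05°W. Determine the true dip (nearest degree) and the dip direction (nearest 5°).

Each apparent-dip line lies in the plane. As unit vectors (x east, y north, z up), v₁ plunges 35°→S80°E and v₂ plunges 47°→S05°W.
The plane normal is n = v₁ × v₂ ∝ (0.286, -0.624, 0.557).
tan δ = √(n_x²+n_y²)/n_z = 0.686/0.557, so δ = 51.0°.
Dip direction = azimuth of (n_x, n_y) = atan2(0.286, -0.624) = 155°.

true dip 51°, dip direction 155°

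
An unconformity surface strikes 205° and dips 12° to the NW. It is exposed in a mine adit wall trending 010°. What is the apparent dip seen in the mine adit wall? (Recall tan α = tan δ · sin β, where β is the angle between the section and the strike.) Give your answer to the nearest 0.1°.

3.1°

The strike is 205° and the section trends 010°; the acute angle between them is β = 15°.
tan α = tan 12° × sin 15° = 0.2126 × 0.2588 = 0.0550
α = arctan(0.0550) = 3.15°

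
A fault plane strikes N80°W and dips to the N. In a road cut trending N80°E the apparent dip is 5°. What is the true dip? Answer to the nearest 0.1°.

The section is 20° from the strike.
tan(true dip) = tan 5° / sin 20° = 0.2558
δ = arctan(0.2558) = 14.35°

14.3°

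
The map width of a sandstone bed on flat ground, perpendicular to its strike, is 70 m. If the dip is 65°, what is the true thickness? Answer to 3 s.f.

True thickness t = w · sin(dip) = 70 × sin 65°
t = 70 × 0.9063 = 63.442 m

63.4 m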